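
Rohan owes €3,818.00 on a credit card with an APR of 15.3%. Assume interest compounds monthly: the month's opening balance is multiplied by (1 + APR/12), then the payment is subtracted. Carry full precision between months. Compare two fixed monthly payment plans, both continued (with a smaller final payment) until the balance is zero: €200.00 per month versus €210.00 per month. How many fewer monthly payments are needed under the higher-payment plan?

2 fewer payments

Monthly rate r = 15.3%/12 = 1.275% = 0.01275.
At €200.00/mo: n = ⌈−ln(1 − rB₀/P)/ln(1+r)⌉ = 23 payments (last €3.02); total interest = total paid − €3,818.00 = €585.02.
At €210.00/mo: 21 payments (last €171.36); total interest €553.36.
Payments saved = 23 − 21 = 2.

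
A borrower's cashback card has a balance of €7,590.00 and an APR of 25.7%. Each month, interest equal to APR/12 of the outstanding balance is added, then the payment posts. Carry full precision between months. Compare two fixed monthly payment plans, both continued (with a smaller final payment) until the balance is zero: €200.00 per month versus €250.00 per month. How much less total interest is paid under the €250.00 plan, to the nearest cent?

€3,419.39

Monthly rate r = 25.7%/12 = 2.14167% = 0.0214167.
At €200.00/mo: n = ⌈−ln(1 − rB₀/P)/ln(1+r)⌉ = 80 payments (last €12.62); total interest = total paid − €7,590.00 = €8,222.62.
At €250.00/mo: 50 payments (last €143.23); total interest €4,803.23.
Interest saved = €8,222.62 − €4,803.23 = €3,419.39.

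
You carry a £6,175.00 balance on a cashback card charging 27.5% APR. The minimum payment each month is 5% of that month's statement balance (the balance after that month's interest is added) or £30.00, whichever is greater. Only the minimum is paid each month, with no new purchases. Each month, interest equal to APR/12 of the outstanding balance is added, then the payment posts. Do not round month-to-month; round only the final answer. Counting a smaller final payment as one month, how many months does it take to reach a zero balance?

Monthly rate r = 27.5%/12 = 2.29167% = 0.0229167.
While 5% of the post-interest balance exceeds £30.00, each month B ← (B·(1+r))·(1 − 0.05), i.e. B shrinks by the factor (1+r)·0.95 = 0.97177.
This holds for months 1–83. Entering month 84 the balance is £573.37; 5% of the post-interest balance is now below £30.00, so the flat £30.00 minimum applies from here.
From month 84 a fixed £30.00 at rate r clears £573.37 in 26 more payments. Total: 83 + 26 = 109 months.

109 months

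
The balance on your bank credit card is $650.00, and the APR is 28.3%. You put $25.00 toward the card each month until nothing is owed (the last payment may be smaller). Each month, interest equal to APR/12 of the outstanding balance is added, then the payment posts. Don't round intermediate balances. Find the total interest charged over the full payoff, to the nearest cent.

$368.70

Monthly rate r = 28.3%/12 = 2.35833% = 0.0235833.
Payoff takes n = ⌈−ln(1 − rB₀/P)/ln(1+r)⌉ = ⌈40.746⌉ = 41 payments; the last is $18.70.
Total paid = 40·$25.00 + $18.70 = $1,018.70.
Total interest = total paid − principal = $1,018.70 − $650.00 = $368.70.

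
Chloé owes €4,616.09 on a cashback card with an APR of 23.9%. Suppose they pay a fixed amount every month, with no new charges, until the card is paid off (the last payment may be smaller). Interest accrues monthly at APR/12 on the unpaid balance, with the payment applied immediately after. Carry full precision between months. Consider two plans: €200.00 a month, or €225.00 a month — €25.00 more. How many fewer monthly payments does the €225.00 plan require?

Monthly rate r = 23.9%/12 = 1.99167% = 0.0199167.
At €200.00/mo: n = ⌈−ln(1 − rB₀/P)/ln(1+r)⌉ = 32 payments (last €43.49); total interest = total paid − €4,616.09 = €1,627.40.
At €225.00/mo: 27 payments (last €143.52); total interest €1,377.43.
Payments saved = 32 − 27 = 5.

5 fewer payments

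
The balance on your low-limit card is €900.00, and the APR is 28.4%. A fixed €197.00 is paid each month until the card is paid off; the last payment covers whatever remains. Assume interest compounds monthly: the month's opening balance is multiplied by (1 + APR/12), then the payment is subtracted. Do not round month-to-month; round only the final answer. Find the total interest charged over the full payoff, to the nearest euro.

€64

Monthly rate r = 28.4%/12 = 2.36667% = 0.0236667.
Payoff takes n = ⌈−ln(1 − rB₀/P)/ln(1+r)⌉ = ⌈4.892⌉ = 5 payments; the last is €175.92.
Total paid = 4·€197.00 + €175.92 = €963.92.
Total interest = total paid − principal = €963.92 − €900.00 = €63.92.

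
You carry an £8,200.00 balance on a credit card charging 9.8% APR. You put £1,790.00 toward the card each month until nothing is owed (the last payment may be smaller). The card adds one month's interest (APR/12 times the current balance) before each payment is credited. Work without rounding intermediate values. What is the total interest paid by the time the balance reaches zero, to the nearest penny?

£192.97

Monthly rate r = 9.8%/12 = 0.816667% = 0.00816667.
Payoff takes n = ⌈−ln(1 − rB₀/P)/ln(1+r)⌉ = ⌈4.688⌉ = 5 payments; the last is £1,232.97.
Total paid = 4·£1,790.00 + £1,232.97 = £8,392.97.
Total interest = total paid − principal = £8,392.97 − £8,200.00 = £192.97.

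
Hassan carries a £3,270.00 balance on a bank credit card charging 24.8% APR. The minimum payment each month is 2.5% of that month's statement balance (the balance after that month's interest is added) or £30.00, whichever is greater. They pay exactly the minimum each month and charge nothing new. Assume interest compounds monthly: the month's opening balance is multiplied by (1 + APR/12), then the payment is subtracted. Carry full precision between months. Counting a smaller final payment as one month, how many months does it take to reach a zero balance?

292 months

Monthly rate r = 24.8%/12 = 2.06667% = 0.0206667.
While 2.5% of the post-interest balance exceeds £30.00, each month B ← (B·(1+r))·(1 − 0.025), i.e. B shrinks by the factor (1+r)·0.975 = 0.99515.
This holds for months 1–211. Entering month 212 the balance is £1,172.28; 2.5% of the post-interest balance is now below £30.00, so the flat £30.00 minimum applies from here.
From month 212 a fixed £30.00 at rate r clears £1,172.28 in 81 more payments. Total: 211 + 81 = 292 months.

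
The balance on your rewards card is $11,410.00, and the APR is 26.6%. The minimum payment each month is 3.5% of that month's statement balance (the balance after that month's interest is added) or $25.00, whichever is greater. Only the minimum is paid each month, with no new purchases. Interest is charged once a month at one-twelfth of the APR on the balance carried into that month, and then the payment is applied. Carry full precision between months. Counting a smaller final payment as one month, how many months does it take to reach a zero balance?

248 months

Monthly rate r = 26.6%/12 = 2.21667% = 0.0221667.
While 3.5% of the post-interest balance exceeds $25.00, each month B ← (B·(1+r))·(1 − 0.035), i.e. B shrinks by the factor (1+r)·0.965 = 0.98639.
This holds for months 1–204. Entering month 205 the balance is $697.09; 3.5% of the post-interest balance is now below $25.00, so the flat $25.00 minimum applies from here.
From month 205 a fixed $25.00 at rate r clears $697.09 in 44 more payments. Total: 204 + 44 = 248 months.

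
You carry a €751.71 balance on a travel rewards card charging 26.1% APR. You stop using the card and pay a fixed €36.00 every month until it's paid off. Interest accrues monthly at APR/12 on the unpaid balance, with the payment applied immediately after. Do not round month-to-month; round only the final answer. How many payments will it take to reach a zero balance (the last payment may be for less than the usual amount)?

Monthly rate r = 26.1%/12 = 2.175% = 0.02175.
Recurrence: B ← B·(1+r) − €36.00.
Month 1: interest €16.35; balance after payment €732.06.
Month 2: interest €15.92; balance after payment €711.98.
Closed form: n = −ln(1 − rB₀/P)/ln(1+r) = −ln(0.54584)/ln(1.02175) ≈ 28.137, so the balance reaches zero during payment 29.

29 months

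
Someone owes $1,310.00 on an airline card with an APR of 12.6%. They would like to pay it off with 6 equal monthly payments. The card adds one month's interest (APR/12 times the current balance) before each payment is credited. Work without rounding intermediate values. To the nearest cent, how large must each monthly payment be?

$226.43

Monthly rate r = 12.6%/12 = 1.05% = 0.0105.
Level-payment amortization: P = B₀·r / (1 − (1+r)^(−n)) = 1310.00·0.0105 / (1 − 1.0105^(−6)).
Denominator 1 − (1+r)^(−6) = 0.060748077.
P = 13.755 / 0.060748077 ≈ 226.43.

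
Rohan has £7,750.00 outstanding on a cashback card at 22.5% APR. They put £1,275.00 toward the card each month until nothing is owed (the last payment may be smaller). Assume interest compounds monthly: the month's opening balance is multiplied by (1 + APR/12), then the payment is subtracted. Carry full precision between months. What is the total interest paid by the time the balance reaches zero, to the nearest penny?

Monthly rate r = 22.5%/12 = 1.875% = 0.01875.
Payoff takes n = ⌈−ln(1 − rB₀/P)/ln(1+r)⌉ = ⌈6.514⌉ = 7 payments; the last is £658.21.
Total paid = 6·£1,275.00 + £658.21 = £8,308.21.
Total interest = total paid − principal = £8,308.21 − £7,750.00 = £558.21.

£558.21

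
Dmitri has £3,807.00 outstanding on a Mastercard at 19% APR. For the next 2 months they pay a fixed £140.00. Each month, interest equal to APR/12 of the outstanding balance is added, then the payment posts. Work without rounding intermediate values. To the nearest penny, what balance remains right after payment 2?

Monthly rate r = 19%/12 = 1.58333% = 0.0158333.
Each month: B ← B·(1+r) − £140.00.
Month 1: interest £60.28; balance after payment £3,727.28.
Month 2: interest £59.02; balance after payment £3,646.29.

£3,646.29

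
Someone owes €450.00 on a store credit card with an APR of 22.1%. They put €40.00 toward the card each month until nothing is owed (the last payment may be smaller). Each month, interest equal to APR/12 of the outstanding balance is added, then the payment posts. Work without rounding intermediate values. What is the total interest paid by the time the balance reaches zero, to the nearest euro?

Monthly rate r = 22.1%/12 = 1.84167% = 0.0184167.
Payoff takes n = ⌈−ln(1 − rB₀/P)/ln(1+r)⌉ = ⌈12.722⌉ = 13 payments; the last is €28.96.
Total paid = 12·€40.00 + €28.96 = €508.96.
Total interest = total paid − principal = €508.96 − €450.00 = €58.96.

€59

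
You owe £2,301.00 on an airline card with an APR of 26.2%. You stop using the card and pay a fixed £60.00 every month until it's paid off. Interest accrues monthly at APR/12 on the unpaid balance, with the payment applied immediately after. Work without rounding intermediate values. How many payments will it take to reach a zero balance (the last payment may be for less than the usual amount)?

Monthly rate r = 26.2%/12 = 2.18333% = 0.0218333.
Recurrence: B ← B·(1+r) − £60.00.
Month 1: interest £50.24; balance after payment £2,291.24.
Month 2: interest £50.03; balance after payment £2,281.26.
Closed form: n = −ln(1 − rB₀/P)/ln(1+r) = −ln(0.16269)/ln(1.02183) ≈ 84.076, so the balance reaches zero during payment 85.

85 payments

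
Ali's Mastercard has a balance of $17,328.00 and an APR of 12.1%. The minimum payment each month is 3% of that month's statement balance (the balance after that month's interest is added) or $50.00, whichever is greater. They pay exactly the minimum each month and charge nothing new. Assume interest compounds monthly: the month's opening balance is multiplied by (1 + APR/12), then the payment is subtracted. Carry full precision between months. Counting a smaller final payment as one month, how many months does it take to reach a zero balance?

Monthly rate r = 12.1%/12 = 1.00833% = 0.0100833.
While 3% of the post-interest balance exceeds $50.00, each month B ← (B·(1+r))·(1 − 0.03), i.e. B shrinks by the factor (1+r)·0.97 = 0.97978.
This holds for months 1–116. Entering month 117 the balance is $1,620.71; 3% of the post-interest balance is now below $50.00, so the flat $50.00 minimum applies from here.
From month 117 a fixed $50.00 at rate r clears $1,620.71 in 40 more payments. Total: 116 + 40 = 156 months.

156 months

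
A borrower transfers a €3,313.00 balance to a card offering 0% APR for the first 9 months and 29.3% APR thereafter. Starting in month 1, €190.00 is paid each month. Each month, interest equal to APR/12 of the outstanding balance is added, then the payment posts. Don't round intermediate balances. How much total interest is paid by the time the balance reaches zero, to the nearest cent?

€214.37

Promo months 1–9 at r₀ = 0%/12 = 0; months 10+ at r₁ = 29.3%/12 = 0.0244167.
After month 9 (no interest yet): B = €3,313.00 − 9·€190.00 = €1,603.00.
Then at r₁ with €190.00/mo: n₂ = −ln(1 − r₁·B/P)/ln(1+r₁) ≈ 9.56 → 10 more payments.
Total paid = 18·€190.00 + €107.37 = €3,527.37; interest = €3,527.37 − €3,313.00 = €214.37.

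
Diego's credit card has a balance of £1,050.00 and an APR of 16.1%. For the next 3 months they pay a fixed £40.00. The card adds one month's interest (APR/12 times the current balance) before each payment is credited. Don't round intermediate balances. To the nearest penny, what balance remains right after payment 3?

£971.21

Monthly rate r = 16.1%/12 = 1.34167% = 0.0134167.
Each month: B ← B·(1+r) − £40.00.
Month 1: interest £14.09; balance after payment £1,024.09.
Month 2: interest £13.74; balance after payment £997.83.
Month 3: interest £13.39; balance after payment £971.21.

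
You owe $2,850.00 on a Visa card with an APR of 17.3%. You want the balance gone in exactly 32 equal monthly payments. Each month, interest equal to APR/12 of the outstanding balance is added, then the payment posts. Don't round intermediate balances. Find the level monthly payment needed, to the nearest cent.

Monthly rate r = 17.3%/12 = 1.44167% = 0.0144167.
Level-payment amortization: P = B₀·r / (1 − (1+r)^(−n)) = 2850.00·0.0144167 / (1 − 1.01442^(−32)).
Denominator 1 − (1+r)^(−32) = 0.367477514.
P = 41.0875 / 0.367477514 ≈ 111.81.

$111.81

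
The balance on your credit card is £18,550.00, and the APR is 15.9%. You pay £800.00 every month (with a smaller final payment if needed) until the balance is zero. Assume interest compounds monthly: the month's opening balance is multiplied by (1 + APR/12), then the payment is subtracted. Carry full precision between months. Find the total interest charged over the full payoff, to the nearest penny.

Monthly rate r = 15.9%/12 = 1.325% = 0.01325.
Payoff takes n = ⌈−ln(1 − rB₀/P)/ln(1+r)⌉ = ⌈27.886⌉ = 28 payments; the last is £709.36.
Total paid = 27·£800.00 + £709.36 = £22,309.36.
Total interest = total paid − principal = £22,309.36 − £18,550.00 = £3,759.36.

£3,759.36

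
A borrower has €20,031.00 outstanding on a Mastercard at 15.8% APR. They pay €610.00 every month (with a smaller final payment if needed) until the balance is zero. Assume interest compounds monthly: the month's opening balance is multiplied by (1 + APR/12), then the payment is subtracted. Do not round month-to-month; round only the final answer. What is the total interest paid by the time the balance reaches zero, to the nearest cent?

Monthly rate r = 15.8%/12 = 1.31667% = 0.0131667.
Payoff takes n = ⌈−ln(1 − rB₀/P)/ln(1+r)⌉ = ⌈43.291⌉ = 44 payments; the last is €178.10.
Total paid = 43·€610.00 + €178.10 = €26,408.10.
Total interest = total paid − principal = €26,408.10 − €20,031.00 = €6,377.10.

€6,377.10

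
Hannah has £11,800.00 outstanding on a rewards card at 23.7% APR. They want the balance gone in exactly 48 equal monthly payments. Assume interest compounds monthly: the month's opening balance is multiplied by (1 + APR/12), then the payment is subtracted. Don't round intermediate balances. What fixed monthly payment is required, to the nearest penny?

£382.75

Monthly rate r = 23.7%/12 = 1.975% = 0.01975.
Level-payment amortization: P = B₀·r / (1 − (1+r)^(−n)) = 11800.00·0.01975 / (1 − 1.01975^(−48)).
Denominator 1 − (1+r)^(−48) = 0.608887471.
P = 233.05 / 0.608887471 ≈ 382.75.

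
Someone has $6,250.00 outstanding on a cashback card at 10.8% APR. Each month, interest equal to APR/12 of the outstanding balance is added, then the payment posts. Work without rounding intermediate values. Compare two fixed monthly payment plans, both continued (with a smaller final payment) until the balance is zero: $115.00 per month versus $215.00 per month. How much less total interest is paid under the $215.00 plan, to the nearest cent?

Monthly rate r = 10.8%/12 = 0.9% = 0.009.
At $115.00/mo: n = ⌈−ln(1 − rB₀/P)/ln(1+r)⌉ = 75 payments (last $110.66); total interest = total paid − $6,250.00 = $2,370.66.
At $215.00/mo: 34 payments (last $183.35); total interest $1,028.35.
Interest saved = $2,370.66 − $1,028.35 = $1,342.31.

$1,342.31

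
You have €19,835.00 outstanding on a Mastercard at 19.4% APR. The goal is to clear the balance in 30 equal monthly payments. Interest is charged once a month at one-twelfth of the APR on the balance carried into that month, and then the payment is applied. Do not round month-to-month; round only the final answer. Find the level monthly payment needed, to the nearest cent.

Monthly rate r = 19.4%/12 = 1.61667% = 0.0161667.
Level-payment amortization: P = B₀·r / (1 − (1+r)^(−n)) = 19835.00·0.0161667 / (1 − 1.01617^(−30)).
Denominator 1 − (1+r)^(−30) = 0.38191008.
P = 320.666 / 0.38191008 ≈ 839.64.

€839.64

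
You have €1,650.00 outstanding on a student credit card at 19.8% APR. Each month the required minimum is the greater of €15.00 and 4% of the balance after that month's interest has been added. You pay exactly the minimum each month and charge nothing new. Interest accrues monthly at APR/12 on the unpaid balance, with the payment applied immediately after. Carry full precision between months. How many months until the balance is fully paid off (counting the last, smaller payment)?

94 months

Monthly rate r = 19.8%/12 = 1.65% = 0.0165.
While 4% of the post-interest balance exceeds €15.00, each month B ← (B·(1+r))·(1 − 0.04), i.e. B shrinks by the factor (1+r)·0.96 = 0.97584.
This holds for months 1–62. Entering month 63 the balance is €362.21; 4% of the post-interest balance is now below €15.00, so the flat €15.00 minimum applies from here.
From month 63 a fixed €15.00 at rate r clears €362.21 in 32 more payments. Total: 62 + 32 = 94 months.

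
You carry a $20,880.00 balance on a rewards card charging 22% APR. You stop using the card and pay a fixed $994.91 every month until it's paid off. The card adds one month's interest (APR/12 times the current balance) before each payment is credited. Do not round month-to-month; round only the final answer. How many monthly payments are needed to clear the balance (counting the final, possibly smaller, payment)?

27 months

Monthly rate r = 22%/12 = 1.83333% = 0.0183333.
Recurrence: B ← B·(1+r) − $994.91.
Month 1: interest $382.80; balance after payment $20,267.89.
Month 2: interest $371.58; balance after payment $19,644.56.
Closed form: n = −ln(1 − rB₀/P)/ln(1+r) = −ln(0.61524)/ln(1.01833) ≈ 26.737, so the balance reaches zero during payment 27.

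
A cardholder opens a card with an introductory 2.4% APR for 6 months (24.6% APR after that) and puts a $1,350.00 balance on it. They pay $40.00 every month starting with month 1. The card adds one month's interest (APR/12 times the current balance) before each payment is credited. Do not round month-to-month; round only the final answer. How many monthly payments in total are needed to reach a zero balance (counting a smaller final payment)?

49 months

Promo months 1–6 at r₀ = 2.4%/12 = 0.002; months 7+ at r₁ = 24.6%/12 = 0.0205.
After month 6: iterate B ← B·(1+r₀) − $40.00 for 6 months → $1,125.08.
Then at r₁ with $40.00/mo: n₂ = −ln(1 − r₁·B/P)/ln(1+r₁) ≈ 42.35 → 43 more payments.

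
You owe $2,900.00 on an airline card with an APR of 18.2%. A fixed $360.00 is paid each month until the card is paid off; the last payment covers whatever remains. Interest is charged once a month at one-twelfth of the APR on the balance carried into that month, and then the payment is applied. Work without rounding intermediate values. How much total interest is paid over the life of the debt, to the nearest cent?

$217.06

Monthly rate r = 18.2%/12 = 1.51667% = 0.0151667.
Payoff takes n = ⌈−ln(1 − rB₀/P)/ln(1+r)⌉ = ⌈8.657⌉ = 9 payments; the last is $237.06.
Total paid = 8·$360.00 + $237.06 = $3,117.06.
Total interest = total paid − principal = $3,117.06 − $2,900.00 = $217.06.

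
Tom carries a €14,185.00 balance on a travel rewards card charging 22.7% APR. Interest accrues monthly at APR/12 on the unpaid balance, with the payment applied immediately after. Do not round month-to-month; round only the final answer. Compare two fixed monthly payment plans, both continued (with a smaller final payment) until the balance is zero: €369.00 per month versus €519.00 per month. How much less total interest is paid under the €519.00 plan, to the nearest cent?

€5,421.96

Monthly rate r = 22.7%/12 = 1.89167% = 0.0189167.
At €369.00/mo: n = ⌈−ln(1 − rB₀/P)/ln(1+r)⌉ = 70 payments (last €117.31); total interest = total paid − €14,185.00 = €11,393.31.
At €519.00/mo: 39 payments (last €434.35); total interest €5,971.35.
Interest saved = €11,393.31 − €5,971.35 = €5,421.96.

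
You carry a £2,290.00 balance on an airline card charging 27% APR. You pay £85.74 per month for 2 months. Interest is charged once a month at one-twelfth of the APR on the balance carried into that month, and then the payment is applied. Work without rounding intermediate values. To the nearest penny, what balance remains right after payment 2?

£2,220.80

Monthly rate r = 27%/12 = 2.25% = 0.0225.
Each month: B ← B·(1+r) − £85.74.
Month 1: interest £51.52; balance after payment £2,255.79.
Month 2: interest £50.76; balance after payment £2,220.80.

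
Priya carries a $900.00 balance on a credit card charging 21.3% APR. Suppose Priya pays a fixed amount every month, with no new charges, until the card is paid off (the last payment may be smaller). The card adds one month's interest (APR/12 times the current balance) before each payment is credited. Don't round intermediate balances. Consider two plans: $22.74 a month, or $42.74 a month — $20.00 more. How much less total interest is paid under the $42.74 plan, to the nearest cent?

$429.90

Monthly rate r = 21.3%/12 = 1.775% = 0.01775.
At $22.74/mo: n = ⌈−ln(1 − rB₀/P)/ln(1+r)⌉ = 69 payments (last $20.63); total interest = total paid − $900.00 = $666.95.
At $42.74/mo: 27 payments (last $25.81); total interest $237.05.
Interest saved = $666.95 − $237.05 = $429.90.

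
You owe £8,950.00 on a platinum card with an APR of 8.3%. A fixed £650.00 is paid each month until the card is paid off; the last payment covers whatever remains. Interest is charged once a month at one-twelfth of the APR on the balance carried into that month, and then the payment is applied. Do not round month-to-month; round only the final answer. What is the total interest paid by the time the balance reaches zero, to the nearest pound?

£488

Monthly rate r = 8.3%/12 = 0.691667% = 0.00691667.
Payoff takes n = ⌈−ln(1 − rB₀/P)/ln(1+r)⌉ = ⌈14.520⌉ = 15 payments; the last is £338.39.
Total paid = 14·£650.00 + £338.39 = £9,438.39.
Total interest = total paid − principal = £9,438.39 − £8,950.00 = £488.39.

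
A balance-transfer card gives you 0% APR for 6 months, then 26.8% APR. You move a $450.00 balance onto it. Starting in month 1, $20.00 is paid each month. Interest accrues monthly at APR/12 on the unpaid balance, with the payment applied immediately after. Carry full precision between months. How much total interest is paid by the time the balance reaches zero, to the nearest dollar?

Promo months 1–6 at r₀ = 0%/12 = 0; months 7+ at r₁ = 26.8%/12 = 0.0223333.
After month 6 (no interest yet): B = $450.00 − 6·$20.00 = $330.00.
Then at r₁ with $20.00/mo: n₂ = −ln(1 − r₁·B/P)/ln(1+r₁) ≈ 20.81 → 21 more payments.
Total paid = 26·$20.00 + $16.25 = $536.25; interest = $536.25 − $450.00 = $86.25.

$86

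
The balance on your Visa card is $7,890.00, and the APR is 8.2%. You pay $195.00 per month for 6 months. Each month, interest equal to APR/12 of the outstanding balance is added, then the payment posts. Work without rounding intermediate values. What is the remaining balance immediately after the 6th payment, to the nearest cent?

$7,028.90

Monthly rate r = 8.2%/12 = 0.683333% = 0.00683333.
Each month: B ← B·(1+r) − $195.00.
Month 1: interest $53.91; balance after payment $7,748.91.
Month 2: interest $52.95; balance after payment $7,606.87.
Month 3: interest $51.98; balance after payment $7,463.85.
Month 4: interest $51.00; balance after payment $7,319.85.
Month 5: interest $50.02; balance after payment $7,174.87.
Month 6: interest $49.03; balance after payment $7,028.90.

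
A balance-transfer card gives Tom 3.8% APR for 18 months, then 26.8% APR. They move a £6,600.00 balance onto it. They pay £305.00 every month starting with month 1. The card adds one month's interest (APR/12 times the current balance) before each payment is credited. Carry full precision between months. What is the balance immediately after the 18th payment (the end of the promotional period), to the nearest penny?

£1,346.20

Promo months 1–18 at r₀ = 3.8%/12 = 0.00316667; months 19+ at r₁ = 26.8%/12 = 0.0223333.
After month 18: iterate B ← B·(1+r₀) − £305.00 for 18 months → £1,346.20.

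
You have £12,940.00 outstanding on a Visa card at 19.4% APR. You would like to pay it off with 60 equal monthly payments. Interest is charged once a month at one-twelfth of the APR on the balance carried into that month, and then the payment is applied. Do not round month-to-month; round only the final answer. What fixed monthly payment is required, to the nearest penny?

£338.53

Monthly rate r = 19.4%/12 = 1.61667% = 0.0161667.
Level-payment amortization: P = B₀·r / (1 − (1+r)^(−n)) = 12940.00·0.0161667 / (1 − 1.01617^(−60)).
Denominator 1 − (1+r)^(−60) = 0.617964851.
P = 209.197 / 0.617964851 ≈ 338.53.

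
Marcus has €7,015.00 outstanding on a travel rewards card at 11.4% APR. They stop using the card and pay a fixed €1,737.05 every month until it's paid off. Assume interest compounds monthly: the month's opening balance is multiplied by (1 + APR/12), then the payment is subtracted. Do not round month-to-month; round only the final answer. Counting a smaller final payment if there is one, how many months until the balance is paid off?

Monthly rate r = 11.4%/12 = 0.95% = 0.0095.
Recurrence: B ← B·(1+r) − €1,737.05.
Month 1: interest €66.64; balance after payment €5,344.59.
Month 2: interest €50.77; balance after payment €3,658.32.
Month 3: interest €34.75; balance after payment €1,956.02.
Month 4: interest €18.58; balance after payment €237.55.
Month 5: interest €2.26; balance after payment €0.00.

5 payments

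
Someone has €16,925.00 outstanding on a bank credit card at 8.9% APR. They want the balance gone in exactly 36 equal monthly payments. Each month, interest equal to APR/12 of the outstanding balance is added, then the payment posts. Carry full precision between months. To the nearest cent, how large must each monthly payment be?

€537.42

Monthly rate r = 8.9%/12 = 0.741667% = 0.00741667.
Level-payment amortization: P = B₀·r / (1 − (1+r)^(−n)) = 16925.00·0.00741667 / (1 − 1.00742^(−36)).
Denominator 1 − (1+r)^(−36) = 0.233572172.
P = 125.527 / 0.233572172 ≈ 537.42.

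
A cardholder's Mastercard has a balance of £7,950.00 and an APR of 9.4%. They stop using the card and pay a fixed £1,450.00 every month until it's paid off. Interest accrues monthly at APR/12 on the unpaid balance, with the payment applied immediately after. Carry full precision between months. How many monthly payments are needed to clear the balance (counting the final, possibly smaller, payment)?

Monthly rate r = 9.4%/12 = 0.783333% = 0.00783333.
Recurrence: B ← B·(1+r) − £1,450.00.
Month 1: interest £62.27; balance after payment £6,562.27.
Month 2: interest £51.40; balance after payment £5,163.68.
Month 3: interest £40.45; balance after payment £3,754.13.
Month 4: interest £29.41; balance after payment £2,333.54.
Month 5: interest £18.28; balance after payment £901.82.
Month 6: interest £7.06; balance after payment £0.00.

6 months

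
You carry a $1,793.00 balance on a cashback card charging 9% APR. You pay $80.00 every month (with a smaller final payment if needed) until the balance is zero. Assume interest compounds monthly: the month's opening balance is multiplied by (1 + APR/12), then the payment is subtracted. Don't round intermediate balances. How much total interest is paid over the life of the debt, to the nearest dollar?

$177

Monthly rate r = 9%/12 = 0.75% = 0.0075.
Payoff takes n = ⌈−ln(1 − rB₀/P)/ln(1+r)⌉ = ⌈24.630⌉ = 25 payments; the last is $50.47.
Total paid = 24·$80.00 + $50.47 = $1,970.47.
Total interest = total paid − principal = $1,970.47 − $1,793.00 = $177.47.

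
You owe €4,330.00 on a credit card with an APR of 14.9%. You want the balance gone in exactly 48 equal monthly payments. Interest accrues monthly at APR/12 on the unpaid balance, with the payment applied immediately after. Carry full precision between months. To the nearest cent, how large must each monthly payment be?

Monthly rate r = 14.9%/12 = 1.24167% = 0.0124167.
Level-payment amortization: P = B₀·r / (1 − (1+r)^(−n)) = 4330.00·0.0124167 / (1 − 1.01242^(−48)).
Denominator 1 − (1+r)^(−48) = 0.446962894.
P = 53.7642 / 0.446962894 ≈ 120.29.

€120.29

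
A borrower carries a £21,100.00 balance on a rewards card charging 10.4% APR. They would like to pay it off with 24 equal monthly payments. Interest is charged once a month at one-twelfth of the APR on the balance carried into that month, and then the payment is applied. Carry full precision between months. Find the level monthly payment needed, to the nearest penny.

Monthly rate r = 10.4%/12 = 0.866667% = 0.00866667.
Level-payment amortization: P = B₀·r / (1 − (1+r)^(−n)) = 21100.00·0.00866667 / (1 − 1.00867^(−24)).
Denominator 1 − (1+r)^(−24) = 0.18706477.
P = 182.867 / 0.18706477 ≈ 977.56.

£977.56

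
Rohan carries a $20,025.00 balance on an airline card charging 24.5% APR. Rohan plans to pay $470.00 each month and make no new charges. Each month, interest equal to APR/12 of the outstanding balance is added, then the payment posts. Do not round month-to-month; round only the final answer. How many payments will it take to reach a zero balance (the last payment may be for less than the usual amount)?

Monthly rate r = 24.5%/12 = 2.04167% = 0.0204167.
Recurrence: B ← B·(1+r) − $470.00.
Month 1: interest $408.84; balance after payment $19,963.84.
Month 2: interest $407.60; balance after payment $19,901.44.
Closed form: n = −ln(1 − rB₀/P)/ln(1+r) = −ln(0.13012)/ln(1.02042) ≈ 100.900, so the balance reaches zero during payment 101.

101 payments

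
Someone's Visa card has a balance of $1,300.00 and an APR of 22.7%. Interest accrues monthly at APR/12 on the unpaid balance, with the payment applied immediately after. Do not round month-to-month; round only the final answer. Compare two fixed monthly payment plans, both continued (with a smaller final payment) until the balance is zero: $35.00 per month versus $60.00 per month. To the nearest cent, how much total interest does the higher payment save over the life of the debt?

Monthly rate r = 22.7%/12 = 1.89167% = 0.0189167.
At $35.00/mo: n = ⌈−ln(1 − rB₀/P)/ln(1+r)⌉ = 65 payments (last $25.06); total interest = total paid − $1,300.00 = $965.06.
At $60.00/mo: 29 payments (last $8.64); total interest $388.64.
Interest saved = $965.06 − $388.64 = $576.42.

$576.42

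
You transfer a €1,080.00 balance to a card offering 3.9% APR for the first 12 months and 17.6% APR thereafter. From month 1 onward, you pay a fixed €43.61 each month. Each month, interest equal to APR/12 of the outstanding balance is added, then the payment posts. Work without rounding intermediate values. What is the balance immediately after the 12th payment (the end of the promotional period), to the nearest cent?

Promo months 1–12 at r₀ = 3.9%/12 = 0.00325; months 13+ at r₁ = 17.6%/12 = 0.0146667.
After month 12: iterate B ← B·(1+r₀) − €43.61 for 12 months → €590.10.

€590.10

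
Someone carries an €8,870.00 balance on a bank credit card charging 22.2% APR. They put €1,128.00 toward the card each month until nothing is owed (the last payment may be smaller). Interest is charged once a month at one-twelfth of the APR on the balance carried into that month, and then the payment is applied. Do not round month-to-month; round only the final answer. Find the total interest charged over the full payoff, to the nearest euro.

€806

Monthly rate r = 22.2%/12 = 1.85% = 0.0185.
Payoff takes n = ⌈−ln(1 − rB₀/P)/ln(1+r)⌉ = ⌈8.576⌉ = 9 payments; the last is €652.40.
Total paid = 8·€1,128.00 + €652.40 = €9,676.40.
Total interest = total paid − principal = €9,676.40 − €8,870.00 = €806.40.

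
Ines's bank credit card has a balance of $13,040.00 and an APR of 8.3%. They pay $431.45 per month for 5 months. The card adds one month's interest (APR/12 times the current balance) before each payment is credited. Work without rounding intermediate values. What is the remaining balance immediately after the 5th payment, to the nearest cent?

$11,309.95

Monthly rate r = 8.3%/12 = 0.691667% = 0.00691667.
Each month: B ← B·(1+r) − $431.45.
Month 1: interest $90.19; balance after payment $12,698.74.
Month 2: interest $87.83; balance after payment $12,355.13.
Month 3: interest $85.46; balance after payment $12,009.13.
Month 4: interest $83.06; balance after payment $11,660.75.
Month 5: interest $80.65; balance after payment $11,309.95.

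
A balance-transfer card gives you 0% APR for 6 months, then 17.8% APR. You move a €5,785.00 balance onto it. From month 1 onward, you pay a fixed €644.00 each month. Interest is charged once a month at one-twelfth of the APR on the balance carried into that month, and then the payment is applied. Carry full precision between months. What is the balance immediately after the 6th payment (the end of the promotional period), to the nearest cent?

Promo months 1–6 at r₀ = 0%/12 = 0; months 7+ at r₁ = 17.8%/12 = 0.0148333.
After month 6 (no interest yet): B = €5,785.00 − 6·€644.00 = €1,921.00.

€1,921.00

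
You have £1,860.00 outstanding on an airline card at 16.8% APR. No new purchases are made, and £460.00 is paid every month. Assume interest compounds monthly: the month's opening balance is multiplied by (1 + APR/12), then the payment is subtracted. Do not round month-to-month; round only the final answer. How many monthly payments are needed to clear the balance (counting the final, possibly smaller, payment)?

Monthly rate r = 16.8%/12 = 1.4% = 0.014.
Recurrence: B ← B·(1+r) − £460.00.
Month 1: interest £26.04; balance after payment £1,426.04.
Month 2: interest £19.96; balance after payment £986.00.
Month 3: interest £13.80; balance after payment £539.81.
Month 4: interest £7.56; balance after payment £87.37.
Month 5: interest £1.22; balance after payment £0.00.

5 payments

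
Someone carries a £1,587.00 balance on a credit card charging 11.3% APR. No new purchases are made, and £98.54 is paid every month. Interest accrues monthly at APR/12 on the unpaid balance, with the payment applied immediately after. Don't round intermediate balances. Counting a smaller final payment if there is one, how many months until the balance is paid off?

18 payments

Monthly rate r = 11.3%/12 = 0.941667% = 0.00941667.
Recurrence: B ← B·(1+r) − £98.54.
Month 1: interest £14.94; balance after payment £1,503.40.
Month 2: interest £14.16; balance after payment £1,419.02.
Closed form: n = −ln(1 − rB₀/P)/ln(1+r) = −ln(0.84834)/ln(1.00942) ≈ 17.548, so the balance reaches zero during payment 18.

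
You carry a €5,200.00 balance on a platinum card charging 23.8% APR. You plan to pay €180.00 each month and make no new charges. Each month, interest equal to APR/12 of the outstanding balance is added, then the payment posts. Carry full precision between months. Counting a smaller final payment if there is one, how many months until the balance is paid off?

44 payments

Monthly rate r = 23.8%/12 = 1.98333% = 0.0198333.
Recurrence: B ← B·(1+r) − €180.00.
Month 1: interest €103.13; balance after payment €5,123.13.
Month 2: interest €101.61; balance after payment €5,044.74.
Closed form: n = −ln(1 − rB₀/P)/ln(1+r) = −ln(0.42704)/ln(1.01983) ≈ 43.326, so the balance reaches zero during payment 44.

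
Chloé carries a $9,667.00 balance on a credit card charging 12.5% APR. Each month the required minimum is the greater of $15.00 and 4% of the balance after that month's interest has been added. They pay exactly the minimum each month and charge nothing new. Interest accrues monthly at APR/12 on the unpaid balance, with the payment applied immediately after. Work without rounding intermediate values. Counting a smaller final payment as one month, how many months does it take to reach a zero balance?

136 months

Monthly rate r = 12.5%/12 = 1.04167% = 0.0104167.
While 4% of the post-interest balance exceeds $15.00, each month B ← (B·(1+r))·(1 − 0.04), i.e. B shrinks by the factor (1+r)·0.96 = 0.97.
This holds for months 1–108. Entering month 109 the balance is $360.28; 4% of the post-interest balance is now below $15.00, so the flat $15.00 minimum applies from here.
From month 109 a fixed $15.00 at rate r clears $360.28 in 28 more payments. Total: 108 + 28 = 136 months.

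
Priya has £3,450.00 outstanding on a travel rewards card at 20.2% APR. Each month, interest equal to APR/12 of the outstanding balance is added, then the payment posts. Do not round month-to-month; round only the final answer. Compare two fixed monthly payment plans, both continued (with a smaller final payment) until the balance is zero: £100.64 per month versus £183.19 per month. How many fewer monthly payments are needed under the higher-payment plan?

29 fewer payments

Monthly rate r = 20.2%/12 = 1.68333% = 0.0168333.
At £100.64/mo: n = ⌈−ln(1 − rB₀/P)/ln(1+r)⌉ = 52 payments (last £55.45); total interest = total paid − £3,450.00 = £1,738.09.
At £183.19/mo: 23 payments (last £154.27); total interest £734.45.
Payments saved = 52 − 23 = 29.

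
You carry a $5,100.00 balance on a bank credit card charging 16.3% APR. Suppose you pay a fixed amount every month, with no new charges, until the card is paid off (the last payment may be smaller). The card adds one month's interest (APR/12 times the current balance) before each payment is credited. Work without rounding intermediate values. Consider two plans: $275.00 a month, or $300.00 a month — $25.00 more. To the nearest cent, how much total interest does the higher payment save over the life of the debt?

Monthly rate r = 16.3%/12 = 1.35833% = 0.0135833.
At $275.00/mo: n = ⌈−ln(1 − rB₀/P)/ln(1+r)⌉ = 22 payments (last $141.12); total interest = total paid − $5,100.00 = $816.12.
At $300.00/mo: 20 payments (last $138.58); total interest $738.58.
Interest saved = $816.12 − $738.58 = $77.54.

$77.54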